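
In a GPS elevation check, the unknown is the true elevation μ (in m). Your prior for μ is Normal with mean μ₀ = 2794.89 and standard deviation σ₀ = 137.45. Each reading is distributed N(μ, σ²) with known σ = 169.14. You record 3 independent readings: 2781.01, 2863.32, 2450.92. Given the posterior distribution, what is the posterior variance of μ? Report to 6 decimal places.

6337.313233

For Normal data with known variance σ², a Normal(μ₀, σ₀²) prior on μ is conjugate. Posterior precision = 1/σ₀² + n/σ²; posterior mean is the precision-weighted average of μ₀ and x̄.
σ₀² = 137.45² = 18892.5025, σ² = 169.14² = 28608.3396; σ² + n·σ₀² = 28608.3396 + 3·18892.5025 = 85285.8471.
Posterior precision = 1/σ₀² + n/σ² = 1/18892.5025 + 3/28608.3396 = (σ² + n·σ₀²)/(σ₀²σ²) = 85285.8471/(18892.5025·28608.3396); posterior variance σₙ² = σ₀²σ²/(σ² + n·σ₀²) = 18892.5025·28608.3396/85285.8471 = 6337.313233.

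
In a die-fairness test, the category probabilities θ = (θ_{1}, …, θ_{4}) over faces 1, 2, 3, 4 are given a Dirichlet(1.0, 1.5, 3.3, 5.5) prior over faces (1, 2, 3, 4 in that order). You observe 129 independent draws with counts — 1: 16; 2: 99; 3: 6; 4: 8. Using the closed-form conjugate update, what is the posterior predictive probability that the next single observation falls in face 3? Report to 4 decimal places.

0.0663

The Dirichlet prior is conjugate to the Multinomial likelihood: each posterior αⱼ = prior αⱼ + observed count nⱼ.
Posterior concentration: (17.0, 100.5, 9.3, 13.5), total = 140.3.
P(next = 3 | data) = α_{3}/Σα = 0.0663.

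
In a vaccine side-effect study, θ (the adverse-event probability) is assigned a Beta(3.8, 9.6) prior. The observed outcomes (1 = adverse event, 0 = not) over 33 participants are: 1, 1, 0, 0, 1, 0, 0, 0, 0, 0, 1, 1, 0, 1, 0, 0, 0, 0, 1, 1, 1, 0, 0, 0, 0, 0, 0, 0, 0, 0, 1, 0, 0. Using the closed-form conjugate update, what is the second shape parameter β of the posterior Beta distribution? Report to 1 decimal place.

32.6

The Beta prior is conjugate to a Binomial/Bernoulli likelihood; the update adds successes to α and failures to β.
Posterior: Beta(α+k, β+n−k) = Beta(3.8+10, 9.6+23) = Beta(13.8, 32.6).
Posterior β = 32.6.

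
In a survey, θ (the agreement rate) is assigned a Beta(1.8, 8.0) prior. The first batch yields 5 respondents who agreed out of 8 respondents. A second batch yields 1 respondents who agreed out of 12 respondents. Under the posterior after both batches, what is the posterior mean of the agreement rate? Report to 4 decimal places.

The Beta prior is conjugate to a Binomial/Bernoulli likelihood; the update adds successes to α and failures to β.
After batch 1: Beta(1.8+5, 8.0+3) = Beta(6.8, 11.0).
After batch 2: Beta(6.8+1, 11.0+11) = Beta(7.8, 22.0).
Posterior mean = α/(α+β) = 7.8/29.8 = 0.2617.

0.2617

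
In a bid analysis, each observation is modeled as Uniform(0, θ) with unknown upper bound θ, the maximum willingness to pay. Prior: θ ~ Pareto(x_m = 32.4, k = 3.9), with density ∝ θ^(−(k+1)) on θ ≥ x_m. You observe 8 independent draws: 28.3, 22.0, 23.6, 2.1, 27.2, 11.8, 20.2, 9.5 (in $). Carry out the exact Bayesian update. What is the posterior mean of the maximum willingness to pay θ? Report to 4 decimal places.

35.3725

A Pareto(scale x_m, shape k) prior on the upper bound θ of Uniform(0, θ) is conjugate: posterior is Pareto(max(x_m, max xᵢ), k + n).
Sample maximum = 28.3; prior scale x_m = 32.4 → posterior scale = max = 32.4.
Posterior shape = 3.9 + 8 = 11.9.
E[θ|data] = k·x_m/(k−1) = 11.9·32.4/10.9 = 35.3725.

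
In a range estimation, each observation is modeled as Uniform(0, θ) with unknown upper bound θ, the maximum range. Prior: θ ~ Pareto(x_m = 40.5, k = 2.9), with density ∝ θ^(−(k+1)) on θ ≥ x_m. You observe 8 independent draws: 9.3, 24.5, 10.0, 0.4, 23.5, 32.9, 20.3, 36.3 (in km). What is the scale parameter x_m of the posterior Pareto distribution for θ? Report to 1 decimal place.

A Pareto(scale x_m, shape k) prior on the upper bound θ of Uniform(0, θ) is conjugate: posterior is Pareto(max(x_m, max xᵢ), k + n).
Sample maximum = 36.3; prior scale x_m = 40.5 → posterior scale = max = 40.5.
Posterior shape = 2.9 + 8 = 10.9.
Posterior scale x_m = 40.5.

40.5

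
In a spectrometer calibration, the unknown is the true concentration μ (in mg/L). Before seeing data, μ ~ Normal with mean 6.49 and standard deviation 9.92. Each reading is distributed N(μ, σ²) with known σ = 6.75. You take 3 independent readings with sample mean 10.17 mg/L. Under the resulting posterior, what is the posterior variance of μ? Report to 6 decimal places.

For Normal data with known variance σ², a Normal(μ₀, σ₀²) prior on μ is conjugate. Posterior precision = 1/σ₀² + n/σ²; posterior mean is the precision-weighted average of μ₀ and x̄.
σ₀² = 9.92² = 98.4064, σ² = 6.75² = 45.5625; σ² + n·σ₀² = 45.5625 + 3·98.4064 = 340.7817.
Posterior precision = 1/σ₀² + n/σ² = 1/98.4064 + 3/45.5625 = (σ² + n·σ₀²)/(σ₀²σ²) = 340.7817/(98.4064·45.5625); posterior variance σₙ² = σ₀²σ²/(σ² + n·σ₀²) = 98.4064·45.5625/340.7817 = 13.156932.

13.156932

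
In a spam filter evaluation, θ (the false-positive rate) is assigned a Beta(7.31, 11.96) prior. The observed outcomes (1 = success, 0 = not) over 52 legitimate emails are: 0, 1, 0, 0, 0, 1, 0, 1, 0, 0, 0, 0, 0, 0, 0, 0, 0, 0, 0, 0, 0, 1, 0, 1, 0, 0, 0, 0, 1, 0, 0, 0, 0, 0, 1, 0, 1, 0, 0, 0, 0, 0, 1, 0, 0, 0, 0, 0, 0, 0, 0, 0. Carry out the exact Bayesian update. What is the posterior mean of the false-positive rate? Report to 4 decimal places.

The Beta prior is conjugate to a Binomial/Bernoulli likelihood; the update adds successes to α and failures to β.
Posterior: Beta(α+k, β+n−k) = Beta(7.31+9, 11.96+43) = Beta(16.31, 54.96).
Posterior mean = α/(α+β) = 16.31/71.27 = 0.2288.

0.2288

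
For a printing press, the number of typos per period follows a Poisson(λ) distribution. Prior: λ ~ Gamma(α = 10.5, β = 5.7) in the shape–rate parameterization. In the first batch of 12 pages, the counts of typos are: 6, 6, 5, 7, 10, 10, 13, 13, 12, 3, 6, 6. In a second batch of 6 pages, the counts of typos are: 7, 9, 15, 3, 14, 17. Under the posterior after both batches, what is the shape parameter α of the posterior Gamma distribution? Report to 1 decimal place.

172.5

With a Gamma(shape α, rate β) prior, the Poisson likelihood is conjugate: the posterior is Gamma(α + ΣXᵢ, β + n).
Batch 1: sum of counts S = 97 over n = 12 pages.
After batch 1: Gamma(α+S, β+n) = Gamma(10.5+97, 5.7+12) = Gamma(107.5, 17.7).
Batch 2: sum of counts S = 65 over n = 6 pages.
After batch 2: Gamma(α+S, β+n) = Gamma(107.5+65, 17.7+6) = Gamma(172.5, 23.7).
Posterior α = 172.5.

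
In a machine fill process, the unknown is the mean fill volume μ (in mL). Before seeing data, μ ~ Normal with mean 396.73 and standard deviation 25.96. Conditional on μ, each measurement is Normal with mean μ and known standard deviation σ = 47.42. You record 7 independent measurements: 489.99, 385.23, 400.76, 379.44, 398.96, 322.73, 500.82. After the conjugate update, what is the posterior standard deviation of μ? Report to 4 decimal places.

14.7493

For Normal data with known variance σ², a Normal(μ₀, σ₀²) prior on μ is conjugate. Posterior precision = 1/σ₀² + n/σ²; posterior mean is the precision-weighted average of μ₀ and x̄.
σ₀² = 25.96² = 673.9216, σ² = 47.42² = 2248.6564; σ² + n·σ₀² = 2248.6564 + 7·673.9216 = 6966.1076.
Posterior precision = 1/σ₀² + n/σ² = 1/673.9216 + 7/2248.6564 = (σ² + n·σ₀²)/(σ₀²σ²) = 6966.1076/(673.9216·2248.6564); posterior variance σₙ² = σ₀²σ²/(σ² + n·σ₀²) = 673.9216·2248.6564/6966.1076 = 217.541589.
Posterior SD = √σₙ² = √(673.9216·2248.6564/6966.1076) = 14.7493.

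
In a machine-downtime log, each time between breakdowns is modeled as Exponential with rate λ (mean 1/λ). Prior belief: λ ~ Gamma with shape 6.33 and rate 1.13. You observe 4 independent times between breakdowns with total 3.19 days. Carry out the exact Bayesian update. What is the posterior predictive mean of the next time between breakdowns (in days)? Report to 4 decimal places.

0.4630

With a Gamma(shape α, rate β) prior on the exponential rate λ, the posterior after n observations with total T = Σxᵢ is Gamma(α+n, β+T).
Posterior: Gamma(6.33+4, 1.13+3.19) = Gamma(10.33, 4.32).
The predictive distribution for the next observation is Lomax; its mean is β/(α−1) = 4.32/9.33 = 0.4630.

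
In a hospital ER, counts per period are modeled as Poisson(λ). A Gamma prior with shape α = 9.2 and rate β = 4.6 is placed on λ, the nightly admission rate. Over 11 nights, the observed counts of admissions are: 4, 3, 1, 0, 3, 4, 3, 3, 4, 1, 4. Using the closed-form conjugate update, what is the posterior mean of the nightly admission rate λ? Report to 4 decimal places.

2.5128

With a Gamma(shape α, rate β) prior, the Poisson likelihood is conjugate: the posterior is Gamma(α + ΣXᵢ, β + n).
Sum of counts S = 30 over n = 11 nights.
Posterior: Gamma(α+S, β+n) = Gamma(9.2+30, 4.6+11) = Gamma(39.2, 15.6).
Posterior mean = α/β = 39.2/15.6 = 2.5128.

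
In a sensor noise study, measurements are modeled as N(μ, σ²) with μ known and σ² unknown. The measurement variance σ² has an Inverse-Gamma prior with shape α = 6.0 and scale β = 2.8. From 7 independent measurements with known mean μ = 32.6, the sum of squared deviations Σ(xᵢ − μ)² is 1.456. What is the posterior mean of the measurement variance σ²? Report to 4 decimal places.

0.4151

With known mean μ and an Inverse-Gamma(α, β) prior on σ², the Normal likelihood is conjugate: posterior is Inv-Gamma(α + n/2, β + Σ(xᵢ−μ)²/2).
Posterior: Inv-Gamma(6.0 + 7/2, 2.8 + 1.456/2) = Inv-Gamma(9.50, 3.5280).
E[σ²|data] = β/(α−1) = 3.5280/8.50 = 0.4151.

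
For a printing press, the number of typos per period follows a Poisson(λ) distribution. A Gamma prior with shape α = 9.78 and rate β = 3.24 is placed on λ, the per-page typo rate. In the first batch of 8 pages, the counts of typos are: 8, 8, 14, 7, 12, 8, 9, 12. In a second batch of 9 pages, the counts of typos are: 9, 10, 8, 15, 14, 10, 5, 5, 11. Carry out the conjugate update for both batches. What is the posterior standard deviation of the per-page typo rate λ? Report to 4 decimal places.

0.6532

With a Gamma(shape α, rate β) prior, the Poisson likelihood is conjugate: the posterior is Gamma(α + ΣXᵢ, β + n).
Batch 1: sum of counts S = 78 over n = 8 pages.
After batch 1: Gamma(α+S, β+n) = Gamma(9.78+78, 3.24+8) = Gamma(87.78, 11.24).
Batch 2: sum of counts S = 87 over n = 9 pages.
After batch 2: Gamma(α+S, β+n) = Gamma(87.78+87, 11.24+9) = Gamma(174.78, 20.24).
SD = √α/β = √174.78/20.24 = 0.6532.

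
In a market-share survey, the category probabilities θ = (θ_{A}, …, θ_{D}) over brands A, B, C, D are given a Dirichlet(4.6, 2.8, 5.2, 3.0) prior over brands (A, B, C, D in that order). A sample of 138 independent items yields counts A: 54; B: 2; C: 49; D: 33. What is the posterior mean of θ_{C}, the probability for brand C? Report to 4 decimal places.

The Dirichlet prior is conjugate to the Multinomial likelihood: each posterior αⱼ = prior αⱼ + observed count nⱼ.
Posterior concentration: (58.6, 4.8, 54.2, 36.0), total = 153.6.
E[θ_{C}|data] = α_{C}/Σα = 54.2/153.6 = 0.3529.

0.3529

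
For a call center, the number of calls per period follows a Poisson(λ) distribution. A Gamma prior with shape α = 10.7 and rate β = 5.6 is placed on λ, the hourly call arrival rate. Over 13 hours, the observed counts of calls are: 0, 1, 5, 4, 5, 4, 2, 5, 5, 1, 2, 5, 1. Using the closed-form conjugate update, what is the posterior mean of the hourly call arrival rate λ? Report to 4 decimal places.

2.7258

With a Gamma(shape α, rate β) prior, the Poisson likelihood is conjugate: the posterior is Gamma(α + ΣXᵢ, β + n).
Sum of counts S = 40 over n = 13 hours.
Posterior: Gamma(α+S, β+n) = Gamma(10.7+40, 5.6+13) = Gamma(50.7, 18.6).
Posterior mean = α/β = 50.7/18.6 = 2.7258.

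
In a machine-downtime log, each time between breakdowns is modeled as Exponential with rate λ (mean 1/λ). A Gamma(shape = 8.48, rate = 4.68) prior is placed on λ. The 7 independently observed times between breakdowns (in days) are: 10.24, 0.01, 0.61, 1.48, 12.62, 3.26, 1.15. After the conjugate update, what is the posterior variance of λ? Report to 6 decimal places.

0.013352

With a Gamma(shape α, rate β) prior on the exponential rate λ, the posterior after n observations with total T = Σxᵢ is Gamma(α+n, β+T).
Sum of observations T = 29.37 days; n = 7.
Posterior: Gamma(8.48+7, 4.68+29.37) = Gamma(15.48, 34.05).
Var = α/β² = 0.013352.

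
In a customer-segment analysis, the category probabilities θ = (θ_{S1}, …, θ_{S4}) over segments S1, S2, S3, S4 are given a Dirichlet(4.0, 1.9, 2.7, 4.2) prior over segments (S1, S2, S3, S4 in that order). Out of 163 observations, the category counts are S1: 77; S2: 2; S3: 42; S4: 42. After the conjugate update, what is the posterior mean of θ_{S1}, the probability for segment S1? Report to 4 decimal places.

The Dirichlet prior is conjugate to the Multinomial likelihood: each posterior αⱼ = prior αⱼ + observed count nⱼ.
Posterior concentration: (81.0, 3.9, 44.7, 46.2), total = 175.8.
E[θ_{S1}|data] = α_{S1}/Σα = 81.0/175.8 = 0.4608.

0.4608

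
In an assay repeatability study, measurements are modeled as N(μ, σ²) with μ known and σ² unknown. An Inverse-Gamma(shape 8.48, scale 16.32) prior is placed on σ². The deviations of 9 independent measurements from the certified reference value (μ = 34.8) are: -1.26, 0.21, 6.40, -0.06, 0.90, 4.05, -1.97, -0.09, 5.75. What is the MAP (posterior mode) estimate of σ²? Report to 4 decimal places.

With known mean μ and an Inverse-Gamma(α, β) prior on σ², the Normal likelihood is conjugate: posterior is Inv-Gamma(α + n/2, β + Σ(xᵢ−μ)²/2).
Σ(xᵢ−μ)² = (-1.26)² + (0.21)² + (6.40)² + (-0.06)² + (0.90)² + (4.05)² + (-1.97)² + (-0.09)² + (5.75)² = 96.7593.
Posterior: Inv-Gamma(8.48 + 9/2, 16.32 + 96.7593/2) = Inv-Gamma(12.98, 64.69965).
Mode = β/(α+1) = 64.69965/13.98 = 4.6280.

4.6280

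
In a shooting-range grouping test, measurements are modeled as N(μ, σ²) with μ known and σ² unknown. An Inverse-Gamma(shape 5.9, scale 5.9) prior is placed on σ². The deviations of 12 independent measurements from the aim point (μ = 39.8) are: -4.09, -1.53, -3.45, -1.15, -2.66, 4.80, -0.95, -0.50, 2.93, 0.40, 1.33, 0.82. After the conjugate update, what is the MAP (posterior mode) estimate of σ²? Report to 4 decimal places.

3.3546

With known mean μ and an Inverse-Gamma(α, β) prior on σ², the Normal likelihood is conjugate: posterior is Inv-Gamma(α + n/2, β + Σ(xᵢ−μ)²/2).
Σ(xᵢ−μ)² = (-4.09)² + (-1.53)² + (-3.45)² + (-1.15)² + (-2.66)² + (4.80)² + (-0.95)² + (-0.50)² + (2.93)² + (0.40)² + (1.33)² + (0.82)² = 74.7483.
Posterior: Inv-Gamma(5.9 + 12/2, 5.9 + 74.7483/2) = Inv-Gamma(11.90, 43.27415).
Mode = β/(α+1) = 43.27415/12.90 = 3.3546.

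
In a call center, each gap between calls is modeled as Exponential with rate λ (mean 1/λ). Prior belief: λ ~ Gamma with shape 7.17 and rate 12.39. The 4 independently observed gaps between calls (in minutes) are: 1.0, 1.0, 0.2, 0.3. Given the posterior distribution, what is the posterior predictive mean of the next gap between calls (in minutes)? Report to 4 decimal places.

1.4641

With a Gamma(shape α, rate β) prior on the exponential rate λ, the posterior after n observations with total T = Σxᵢ is Gamma(α+n, β+T).
Sum of observations T = 2.5 minutes; n = 4.
Posterior: Gamma(7.17+4, 12.39+2.5) = Gamma(11.17, 14.89).
The predictive distribution for the next observation is Lomax; its mean is β/(α−1) = 14.89/10.17 = 1.4641.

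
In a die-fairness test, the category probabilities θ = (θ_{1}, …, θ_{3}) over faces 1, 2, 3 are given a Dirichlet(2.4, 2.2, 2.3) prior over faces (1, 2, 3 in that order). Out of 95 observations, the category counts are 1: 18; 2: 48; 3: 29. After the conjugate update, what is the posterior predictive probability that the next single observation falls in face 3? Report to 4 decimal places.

0.3072

The Dirichlet prior is conjugate to the Multinomial likelihood: each posterior αⱼ = prior αⱼ + observed count nⱼ.
Posterior concentration: (20.4, 50.2, 31.3), total = 101.9.
P(next = 3 | data) = α_{3}/Σα = 0.3072.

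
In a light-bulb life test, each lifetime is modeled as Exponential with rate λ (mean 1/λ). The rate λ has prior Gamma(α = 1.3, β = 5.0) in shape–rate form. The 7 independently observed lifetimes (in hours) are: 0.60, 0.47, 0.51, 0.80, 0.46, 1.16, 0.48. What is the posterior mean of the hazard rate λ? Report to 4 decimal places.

0.8755

With a Gamma(shape α, rate β) prior on the exponential rate λ, the posterior after n observations with total T = Σxᵢ is Gamma(α+n, β+T).
Sum of observations T = 4.48 hours; n = 7.
Posterior: Gamma(1.3+7, 5.0+4.48) = Gamma(8.3, 9.48).
Posterior mean of λ = α/β = 8.3/9.48 = 0.8755.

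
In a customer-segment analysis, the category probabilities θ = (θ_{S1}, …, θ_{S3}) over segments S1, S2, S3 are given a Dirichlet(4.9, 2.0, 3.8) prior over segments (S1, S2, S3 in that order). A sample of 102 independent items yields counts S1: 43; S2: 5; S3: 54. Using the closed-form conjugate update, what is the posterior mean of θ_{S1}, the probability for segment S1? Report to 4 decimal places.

The Dirichlet prior is conjugate to the Multinomial likelihood: each posterior αⱼ = prior αⱼ + observed count nⱼ.
Posterior concentration: (47.9, 7.0, 57.8), total = 112.7.
E[θ_{S1}|data] = α_{S1}/Σα = 47.9/112.7 = 0.4250.

0.4250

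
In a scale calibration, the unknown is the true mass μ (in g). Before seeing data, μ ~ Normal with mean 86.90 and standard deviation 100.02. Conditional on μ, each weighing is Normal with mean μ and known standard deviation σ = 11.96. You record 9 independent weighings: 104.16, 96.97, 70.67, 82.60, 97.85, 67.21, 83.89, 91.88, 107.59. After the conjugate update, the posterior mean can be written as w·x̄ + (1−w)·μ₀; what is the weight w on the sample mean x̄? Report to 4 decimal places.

For Normal data with known variance σ², a Normal(μ₀, σ₀²) prior on μ is conjugate. Posterior precision = 1/σ₀² + n/σ²; posterior mean is the precision-weighted average of μ₀ and x̄.
σ₀² = 100.02² = 10004.0004, σ² = 11.96² = 143.0416. Prior precision 1/σ₀² = 1/10004.0004; data precision n/σ² = 9/143.0416.
w = (n/σ²)/(1/σ₀² + n/σ²) = n·σ₀²/(σ² + n·σ₀²) = 9·10004.0004/(143.0416 + 9·10004.0004) = 90036.0036/90179.0452 = 0.9984.

0.9984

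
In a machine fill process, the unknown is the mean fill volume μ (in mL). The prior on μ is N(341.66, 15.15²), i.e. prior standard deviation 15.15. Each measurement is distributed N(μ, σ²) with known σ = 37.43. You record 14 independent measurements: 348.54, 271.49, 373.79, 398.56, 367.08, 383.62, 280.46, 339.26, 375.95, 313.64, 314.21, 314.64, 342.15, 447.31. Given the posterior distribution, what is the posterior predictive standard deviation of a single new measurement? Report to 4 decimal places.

38.3496

For Normal data with known variance σ², a Normal(μ₀, σ₀²) prior on μ is conjugate. Posterior precision = 1/σ₀² + n/σ²; posterior mean is the precision-weighted average of μ₀ and x̄.
σ₀² = 15.15² = 229.5225, σ² = 37.43² = 1401.0049; σ² + n·σ₀² = 1401.0049 + 14·229.5225 = 4614.3199.
Posterior precision = 1/σ₀² + n/σ² = 1/229.5225 + 14/1401.0049 = (σ² + n·σ₀²)/(σ₀²σ²) = 4614.3199/(229.5225·1401.0049); posterior variance σₙ² = σ₀²σ²/(σ² + n·σ₀²) = 229.5225·1401.0049/4614.3199 = 69.687875.
Predictive variance for one new observation = σₙ² + σ² = 229.5225·1401.0049/4614.3199 + 1401.0049 = σ²·(σ₀² + 4614.3199)/4614.3199 = 1401.0049·4843.8424/4614.3199 = 1470.692775; SD = √(1401.0049·4843.8424/4614.3199) = 38.3496.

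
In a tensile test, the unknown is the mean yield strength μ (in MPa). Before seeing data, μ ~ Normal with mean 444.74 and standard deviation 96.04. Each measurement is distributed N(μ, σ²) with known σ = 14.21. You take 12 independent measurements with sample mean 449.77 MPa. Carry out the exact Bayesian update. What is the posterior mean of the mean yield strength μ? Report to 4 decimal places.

For Normal data with known variance σ², a Normal(μ₀, σ₀²) prior on μ is conjugate. Posterior precision = 1/σ₀² + n/σ²; posterior mean is the precision-weighted average of μ₀ and x̄.
n·x̄ = 12·449.77 = 5397.24.
σ₀² = 96.04² = 9223.6816, σ² = 14.21² = 201.9241; σ² + n·σ₀² = 201.9241 + 12·9223.6816 = 110886.1033.
Posterior mean = (μ₀/σ₀² + n·x̄/σ²)/(1/σ₀² + n/σ²) = (σ²·μ₀ + σ₀²·n·x̄)/(σ² + n·σ₀²) = (201.9241·444.74 + 9223.6816·5397.24)/110886.1033 = 49872227.003018/110886.1033 = 449.7608.

449.7608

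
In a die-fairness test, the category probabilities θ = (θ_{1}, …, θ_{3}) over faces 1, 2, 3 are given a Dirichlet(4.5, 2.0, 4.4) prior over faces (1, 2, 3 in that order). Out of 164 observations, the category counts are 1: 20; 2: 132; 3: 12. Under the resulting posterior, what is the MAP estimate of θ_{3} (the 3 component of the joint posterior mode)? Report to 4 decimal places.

The Dirichlet prior is conjugate to the Multinomial likelihood: each posterior αⱼ = prior αⱼ + observed count nⱼ.
Posterior concentration: (24.5, 134.0, 16.4), total = 174.9.
Joint mode component: (α_{3}−1)/(Σα−K) = 15.4/171.9 = 0.0896.

0.0896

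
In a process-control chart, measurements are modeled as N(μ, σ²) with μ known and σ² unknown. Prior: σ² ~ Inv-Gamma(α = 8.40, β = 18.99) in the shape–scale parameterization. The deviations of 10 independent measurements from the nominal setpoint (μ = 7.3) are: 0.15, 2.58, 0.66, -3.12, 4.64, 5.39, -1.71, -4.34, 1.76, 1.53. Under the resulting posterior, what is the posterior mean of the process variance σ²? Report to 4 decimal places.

5.3471

With known mean μ and an Inverse-Gamma(α, β) prior on σ², the Normal likelihood is conjugate: posterior is Inv-Gamma(α + n/2, β + Σ(xᵢ−μ)²/2).
Σ(xᵢ−μ)² = (0.15)² + (2.58)² + (0.66)² + (-3.12)² + (4.64)² + (5.39)² + (-1.71)² + (-4.34)² + (1.76)² + (1.53)² = 94.6288.
Posterior: Inv-Gamma(8.40 + 10/2, 18.99 + 94.6288/2) = Inv-Gamma(13.40, 66.30440).
E[σ²|data] = β/(α−1) = 66.30440/12.40 = 5.3471.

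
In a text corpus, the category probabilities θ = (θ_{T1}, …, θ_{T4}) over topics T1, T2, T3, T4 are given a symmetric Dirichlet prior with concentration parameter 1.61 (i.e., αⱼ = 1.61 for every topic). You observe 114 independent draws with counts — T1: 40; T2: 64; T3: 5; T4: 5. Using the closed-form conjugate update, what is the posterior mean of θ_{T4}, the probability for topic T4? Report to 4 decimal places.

0.0549

The Dirichlet prior is conjugate to the Multinomial likelihood: each posterior αⱼ = prior αⱼ + observed count nⱼ.
Posterior concentration: (41.61, 65.61, 6.61, 6.61), total = 120.44.
E[θ_{T4}|data] = α_{T4}/Σα = 6.61/120.44 = 0.0549.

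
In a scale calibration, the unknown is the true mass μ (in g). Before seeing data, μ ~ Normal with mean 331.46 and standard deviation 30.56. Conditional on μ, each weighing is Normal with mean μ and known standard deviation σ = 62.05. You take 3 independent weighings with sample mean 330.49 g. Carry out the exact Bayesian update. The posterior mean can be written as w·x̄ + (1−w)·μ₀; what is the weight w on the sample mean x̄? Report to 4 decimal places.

0.4212

For Normal data with known variance σ², a Normal(μ₀, σ₀²) prior on μ is conjugate. Posterior precision = 1/σ₀² + n/σ²; posterior mean is the precision-weighted average of μ₀ and x̄.
σ₀² = 30.56² = 933.9136, σ² = 62.05² = 3850.2025. Prior precision 1/σ₀² = 1/933.9136; data precision n/σ² = 3/3850.2025.
w = (n/σ²)/(1/σ₀² + n/σ²) = n·σ₀²/(σ² + n·σ₀²) = 3·933.9136/(3850.2025 + 3·933.9136) = 2801.7408/6651.9433 = 0.4212.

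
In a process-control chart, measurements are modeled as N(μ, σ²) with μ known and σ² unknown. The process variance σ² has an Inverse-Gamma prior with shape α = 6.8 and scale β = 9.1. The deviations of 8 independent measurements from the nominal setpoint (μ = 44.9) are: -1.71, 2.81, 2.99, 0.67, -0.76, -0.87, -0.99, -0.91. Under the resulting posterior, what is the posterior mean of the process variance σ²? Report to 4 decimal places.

With known mean μ and an Inverse-Gamma(α, β) prior on σ², the Normal likelihood is conjugate: posterior is Inv-Gamma(α + n/2, β + Σ(xᵢ−μ)²/2).
Σ(xᵢ−μ)² = (-1.71)² + (2.81)² + (2.99)² + (0.67)² + (-0.76)² + (-0.87)² + (-0.99)² + (-0.91)² = 23.3519.
Posterior: Inv-Gamma(6.8 + 8/2, 9.1 + 23.3519/2) = Inv-Gamma(10.80, 20.77595).
E[σ²|data] = β/(α−1) = 20.77595/9.80 = 2.1200.

2.1200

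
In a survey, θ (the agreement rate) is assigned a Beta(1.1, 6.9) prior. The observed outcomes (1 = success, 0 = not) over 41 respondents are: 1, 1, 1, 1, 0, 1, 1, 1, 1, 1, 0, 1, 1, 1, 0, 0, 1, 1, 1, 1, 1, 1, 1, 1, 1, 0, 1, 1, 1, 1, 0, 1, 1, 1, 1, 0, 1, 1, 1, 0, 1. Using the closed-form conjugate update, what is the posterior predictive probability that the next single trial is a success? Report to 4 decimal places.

0.6959

The Beta prior is conjugate to a Binomial/Bernoulli likelihood; the update adds successes to α and failures to β.
Posterior: Beta(α+k, β+n−k) = Beta(1.1+33, 6.9+8) = Beta(34.1, 14.9).
For a single future Bernoulli trial, P(success | data) = α/(α+β) = 0.6959.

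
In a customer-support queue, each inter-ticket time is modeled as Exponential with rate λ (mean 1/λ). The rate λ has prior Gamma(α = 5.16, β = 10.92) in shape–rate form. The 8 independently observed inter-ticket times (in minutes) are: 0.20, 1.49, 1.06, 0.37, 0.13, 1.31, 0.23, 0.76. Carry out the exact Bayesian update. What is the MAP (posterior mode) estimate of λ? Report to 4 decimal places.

0.7383

With a Gamma(shape α, rate β) prior on the exponential rate λ, the posterior after n observations with total T = Σxᵢ is Gamma(α+n, β+T).
Sum of observations T = 5.55 minutes; n = 8.
Posterior: Gamma(5.16+8, 10.92+5.55) = Gamma(13.16, 16.47).
Mode = (α−1)/β = 0.7383.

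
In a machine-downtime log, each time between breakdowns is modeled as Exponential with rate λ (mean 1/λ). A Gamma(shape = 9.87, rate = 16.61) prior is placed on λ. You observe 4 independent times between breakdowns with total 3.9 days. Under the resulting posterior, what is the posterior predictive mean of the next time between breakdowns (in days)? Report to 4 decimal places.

With a Gamma(shape α, rate β) prior on the exponential rate λ, the posterior after n observations with total T = Σxᵢ is Gamma(α+n, β+T).
Posterior: Gamma(9.87+4, 16.61+3.9) = Gamma(13.87, 20.51).
The predictive distribution for the next observation is Lomax; its mean is β/(α−1) = 20.51/12.87 = 1.5936.

1.5936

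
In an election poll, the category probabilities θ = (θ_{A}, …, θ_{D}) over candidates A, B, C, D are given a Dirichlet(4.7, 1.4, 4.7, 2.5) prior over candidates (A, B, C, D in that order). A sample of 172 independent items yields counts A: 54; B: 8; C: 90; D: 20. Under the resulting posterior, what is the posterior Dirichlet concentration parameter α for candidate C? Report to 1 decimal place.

The Dirichlet prior is conjugate to the Multinomial likelihood: each posterior αⱼ = prior αⱼ + observed count nⱼ.
Posterior concentration: (58.7, 9.4, 94.7, 22.5), total = 185.3.
α_{C} = 4.7 + 90 = 94.7.

94.7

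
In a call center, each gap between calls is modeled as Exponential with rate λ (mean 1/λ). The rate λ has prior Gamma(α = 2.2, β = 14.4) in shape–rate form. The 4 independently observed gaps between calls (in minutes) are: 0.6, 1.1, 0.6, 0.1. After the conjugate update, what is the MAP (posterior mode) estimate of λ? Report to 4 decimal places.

0.3095

With a Gamma(shape α, rate β) prior on the exponential rate λ, the posterior after n observations with total T = Σxᵢ is Gamma(α+n, β+T).
Sum of observations T = 2.4 minutes; n = 4.
Posterior: Gamma(2.2+4, 14.4+2.4) = Gamma(6.2, 16.8).
Mode = (α−1)/β = 0.3095.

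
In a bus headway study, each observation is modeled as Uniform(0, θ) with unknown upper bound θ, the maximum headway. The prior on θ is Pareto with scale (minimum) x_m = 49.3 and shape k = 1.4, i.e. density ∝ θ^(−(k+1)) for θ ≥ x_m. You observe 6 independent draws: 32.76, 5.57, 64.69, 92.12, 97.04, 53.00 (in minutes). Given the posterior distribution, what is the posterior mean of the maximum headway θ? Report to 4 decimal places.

A Pareto(scale x_m, shape k) prior on the upper bound θ of Uniform(0, θ) is conjugate: posterior is Pareto(max(x_m, max xᵢ), k + n).
Sample maximum = 97.04; prior scale x_m = 49.3 → posterior scale = max = 97.04.
Posterior shape = 1.4 + 6 = 7.4.
E[θ|data] = k·x_m/(k−1) = 7.4·97.04/6.4 = 112.2025.

112.2025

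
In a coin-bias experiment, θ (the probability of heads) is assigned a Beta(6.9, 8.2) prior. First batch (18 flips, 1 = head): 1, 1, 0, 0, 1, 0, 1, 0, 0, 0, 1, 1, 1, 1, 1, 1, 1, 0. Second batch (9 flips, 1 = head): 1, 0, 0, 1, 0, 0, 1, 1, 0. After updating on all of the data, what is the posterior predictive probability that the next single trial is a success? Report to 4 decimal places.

The Beta prior is conjugate to a Binomial/Bernoulli likelihood; the update adds successes to α and failures to β.
After batch 1: Beta(6.9+11, 8.2+7) = Beta(17.9, 15.2).
After batch 2: Beta(17.9+4, 15.2+5) = Beta(21.9, 20.2).
For a single future Bernoulli trial, P(success | data) = α/(α+β) = 0.5202.

0.5202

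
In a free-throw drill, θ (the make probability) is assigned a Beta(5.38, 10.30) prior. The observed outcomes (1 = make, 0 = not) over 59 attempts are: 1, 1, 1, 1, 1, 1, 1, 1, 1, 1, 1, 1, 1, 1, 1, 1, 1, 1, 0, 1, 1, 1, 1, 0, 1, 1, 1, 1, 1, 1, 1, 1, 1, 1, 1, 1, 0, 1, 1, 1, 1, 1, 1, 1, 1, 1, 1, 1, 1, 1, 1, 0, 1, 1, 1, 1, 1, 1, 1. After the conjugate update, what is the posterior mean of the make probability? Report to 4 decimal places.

The Beta prior is conjugate to a Binomial/Bernoulli likelihood; the update adds successes to α and failures to β.
Posterior: Beta(α+k, β+n−k) = Beta(5.38+55, 10.30+4) = Beta(60.38, 14.30).
Posterior mean = α/(α+β) = 60.38/74.68 = 0.8085.

0.8085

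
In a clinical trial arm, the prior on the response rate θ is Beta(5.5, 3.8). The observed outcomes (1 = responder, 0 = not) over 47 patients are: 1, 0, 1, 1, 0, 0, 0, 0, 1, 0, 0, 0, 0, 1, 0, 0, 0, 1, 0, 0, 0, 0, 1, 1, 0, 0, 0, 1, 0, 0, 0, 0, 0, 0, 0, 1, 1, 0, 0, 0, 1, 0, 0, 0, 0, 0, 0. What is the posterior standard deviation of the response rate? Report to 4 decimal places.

The Beta prior is conjugate to a Binomial/Bernoulli likelihood; the update adds successes to α and failures to β.
Posterior: Beta(α+k, β+n−k) = Beta(5.5+12, 3.8+35) = Beta(17.5, 38.8).
Var = αβ/((α+β)²(α+β+1)) = 17.5·38.8/(56.3²·57.3) = 0.00373851; SD = √0.00373851 = 0.0611.

0.0611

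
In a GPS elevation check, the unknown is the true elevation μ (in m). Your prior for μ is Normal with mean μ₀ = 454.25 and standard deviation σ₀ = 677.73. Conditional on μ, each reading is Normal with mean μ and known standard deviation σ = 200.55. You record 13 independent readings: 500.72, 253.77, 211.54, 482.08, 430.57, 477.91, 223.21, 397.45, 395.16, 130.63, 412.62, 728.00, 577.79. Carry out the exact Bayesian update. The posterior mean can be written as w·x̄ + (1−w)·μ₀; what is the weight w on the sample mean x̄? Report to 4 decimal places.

0.9933

For Normal data with known variance σ², a Normal(μ₀, σ₀²) prior on μ is conjugate. Posterior precision = 1/σ₀² + n/σ²; posterior mean is the precision-weighted average of μ₀ and x̄.
σ₀² = 677.73² = 459317.9529, σ² = 200.55² = 40220.3025. Prior precision 1/σ₀² = 1/459317.9529; data precision n/σ² = 13/40220.3025.
w = (n/σ²)/(1/σ₀² + n/σ²) = n·σ₀²/(σ² + n·σ₀²) = 13·459317.9529/(40220.3025 + 13·459317.9529) = 5971133.3877/6011353.6902 = 0.9933.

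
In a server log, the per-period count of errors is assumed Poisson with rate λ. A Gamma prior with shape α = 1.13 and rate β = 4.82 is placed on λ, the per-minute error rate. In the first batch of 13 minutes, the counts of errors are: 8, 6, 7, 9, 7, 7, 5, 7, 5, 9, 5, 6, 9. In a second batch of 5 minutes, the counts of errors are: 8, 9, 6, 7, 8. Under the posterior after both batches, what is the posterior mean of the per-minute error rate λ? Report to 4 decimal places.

5.6586

With a Gamma(shape α, rate β) prior, the Poisson likelihood is conjugate: the posterior is Gamma(α + ΣXᵢ, β + n).
Batch 1: sum of counts S = 90 over n = 13 minutes.
After batch 1: Gamma(α+S, β+n) = Gamma(1.13+90, 4.82+13) = Gamma(91.13, 17.82).
Batch 2: sum of counts S = 38 over n = 5 minutes.
After batch 2: Gamma(α+S, β+n) = Gamma(91.13+38, 17.82+5) = Gamma(129.13, 22.82).
Posterior mean = α/β = 129.13/22.82 = 5.6586.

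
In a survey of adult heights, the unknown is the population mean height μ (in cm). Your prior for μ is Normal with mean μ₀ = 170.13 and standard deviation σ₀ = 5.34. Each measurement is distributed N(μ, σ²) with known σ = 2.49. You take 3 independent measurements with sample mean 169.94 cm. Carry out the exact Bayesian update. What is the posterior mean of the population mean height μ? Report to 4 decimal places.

For Normal data with known variance σ², a Normal(μ₀, σ₀²) prior on μ is conjugate. Posterior precision = 1/σ₀² + n/σ²; posterior mean is the precision-weighted average of μ₀ and x̄.
n·x̄ = 3·169.94 = 509.82.
σ₀² = 5.34² = 28.5156, σ² = 2.49² = 6.2001; σ² + n·σ₀² = 6.2001 + 3·28.5156 = 91.7469.
Posterior mean = (μ₀/σ₀² + n·x̄/σ²)/(1/σ₀² + n/σ²) = (σ²·μ₀ + σ₀²·n·x̄)/(σ² + n·σ₀²) = (6.2001·170.13 + 28.5156·509.82)/91.7469 = 15592.646205/91.7469 = 169.9528.

169.9528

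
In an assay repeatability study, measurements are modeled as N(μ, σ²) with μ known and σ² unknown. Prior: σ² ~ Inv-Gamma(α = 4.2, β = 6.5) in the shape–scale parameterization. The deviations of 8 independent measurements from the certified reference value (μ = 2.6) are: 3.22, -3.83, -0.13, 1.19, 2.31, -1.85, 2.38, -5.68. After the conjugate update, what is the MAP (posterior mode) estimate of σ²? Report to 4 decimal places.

With known mean μ and an Inverse-Gamma(α, β) prior on σ², the Normal likelihood is conjugate: posterior is Inv-Gamma(α + n/2, β + Σ(xᵢ−μ)²/2).
Σ(xᵢ−μ)² = (3.22)² + (-3.83)² + (-0.13)² + (1.19)² + (2.31)² + (-1.85)² + (2.38)² + (-5.68)² = 73.1557.
Posterior: Inv-Gamma(4.2 + 8/2, 6.5 + 73.1557/2) = Inv-Gamma(8.20, 43.07785).
Mode = β/(α+1) = 43.07785/9.20 = 4.6824.

4.6824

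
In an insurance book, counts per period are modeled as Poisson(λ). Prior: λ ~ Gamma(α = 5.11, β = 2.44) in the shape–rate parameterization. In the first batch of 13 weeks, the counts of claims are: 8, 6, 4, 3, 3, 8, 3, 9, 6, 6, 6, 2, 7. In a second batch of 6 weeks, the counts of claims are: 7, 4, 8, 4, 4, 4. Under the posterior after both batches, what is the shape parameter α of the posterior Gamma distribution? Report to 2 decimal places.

With a Gamma(shape α, rate β) prior, the Poisson likelihood is conjugate: the posterior is Gamma(α + ΣXᵢ, β + n).
Batch 1: sum of counts S = 71 over n = 13 weeks.
After batch 1: Gamma(α+S, β+n) = Gamma(5.11+71, 2.44+13) = Gamma(76.11, 15.44).
Batch 2: sum of counts S = 31 over n = 6 weeks.
After batch 2: Gamma(α+S, β+n) = Gamma(76.11+31, 15.44+6) = Gamma(107.11, 21.44).
Posterior α = 107.11.

107.11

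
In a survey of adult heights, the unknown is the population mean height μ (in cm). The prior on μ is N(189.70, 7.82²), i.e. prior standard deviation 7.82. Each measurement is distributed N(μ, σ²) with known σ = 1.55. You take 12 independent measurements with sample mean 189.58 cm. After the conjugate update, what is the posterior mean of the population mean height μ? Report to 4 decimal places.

For Normal data with known variance σ², a Normal(μ₀, σ₀²) prior on μ is conjugate. Posterior precision = 1/σ₀² + n/σ²; posterior mean is the precision-weighted average of μ₀ and x̄.
n·x̄ = 12·189.58 = 2274.96.
σ₀² = 7.82² = 61.1524, σ² = 1.55² = 2.4025; σ² + n·σ₀² = 2.4025 + 12·61.1524 = 736.2313.
Posterior mean = (μ₀/σ₀² + n·x̄/σ²)/(1/σ₀² + n/σ²) = (σ²·μ₀ + σ₀²·n·x̄)/(σ² + n·σ₀²) = (2.4025·189.70 + 61.1524·2274.96)/736.2313 = 139575.018154/736.2313 = 189.5804.

189.5804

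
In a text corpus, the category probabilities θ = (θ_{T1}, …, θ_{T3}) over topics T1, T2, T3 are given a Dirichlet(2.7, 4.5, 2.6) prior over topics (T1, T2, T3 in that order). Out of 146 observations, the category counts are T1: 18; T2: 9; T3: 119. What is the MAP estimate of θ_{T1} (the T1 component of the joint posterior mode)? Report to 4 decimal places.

0.1289

The Dirichlet prior is conjugate to the Multinomial likelihood: each posterior αⱼ = prior αⱼ + observed count nⱼ.
Posterior concentration: (20.7, 13.5, 121.6), total = 155.8.
Joint mode component: (α_{T1}−1)/(Σα−K) = 19.7/152.8 = 0.1289.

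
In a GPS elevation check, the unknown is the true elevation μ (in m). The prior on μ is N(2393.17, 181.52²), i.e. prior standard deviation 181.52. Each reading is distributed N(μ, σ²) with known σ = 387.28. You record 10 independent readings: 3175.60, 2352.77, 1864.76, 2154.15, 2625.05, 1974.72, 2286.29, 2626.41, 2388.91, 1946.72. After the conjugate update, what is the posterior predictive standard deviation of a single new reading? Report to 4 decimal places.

400.3657

For Normal data with known variance σ², a Normal(μ₀, σ₀²) prior on μ is conjugate. Posterior precision = 1/σ₀² + n/σ²; posterior mean is the precision-weighted average of μ₀ and x̄.
σ₀² = 181.52² = 32949.5104, σ² = 387.28² = 149985.7984; σ² + n·σ₀² = 149985.7984 + 10·32949.5104 = 479480.9024.
Posterior precision = 1/σ₀² + n/σ² = 1/32949.5104 + 10/149985.7984 = (σ² + n·σ₀²)/(σ₀²σ²) = 479480.9024/(32949.5104·149985.7984); posterior variance σₙ² = σ₀²σ²/(σ² + n·σ₀²) = 32949.5104·149985.7984/479480.9024 = 10306.893558.
Predictive variance for one new observation = σₙ² + σ² = 32949.5104·149985.7984/479480.9024 + 149985.7984 = σ²·(σ₀² + 479480.9024)/479480.9024 = 149985.7984·512430.4128/479480.9024 = 160292.691958; SD = √(149985.7984·512430.4128/479480.9024) = 400.3657.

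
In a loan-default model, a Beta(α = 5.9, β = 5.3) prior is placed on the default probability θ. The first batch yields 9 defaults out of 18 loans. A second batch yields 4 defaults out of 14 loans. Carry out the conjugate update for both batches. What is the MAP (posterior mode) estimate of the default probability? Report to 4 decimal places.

The Beta prior is conjugate to a Binomial/Bernoulli likelihood; the update adds successes to α and failures to β.
After batch 1: Beta(5.9+9, 5.3+9) = Beta(14.9, 14.3).
After batch 2: Beta(14.9+4, 14.3+10) = Beta(18.9, 24.3).
Mode of Beta(a,b) for a,b>1 is (a−1)/(a+b−2) = 17.9/41.2 = 0.4345.

0.4345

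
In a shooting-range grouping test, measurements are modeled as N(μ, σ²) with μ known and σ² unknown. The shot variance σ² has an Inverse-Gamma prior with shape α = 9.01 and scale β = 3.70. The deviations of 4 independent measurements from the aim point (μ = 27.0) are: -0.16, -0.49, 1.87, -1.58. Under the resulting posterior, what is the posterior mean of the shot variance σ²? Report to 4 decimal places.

0.6823

With known mean μ and an Inverse-Gamma(α, β) prior on σ², the Normal likelihood is conjugate: posterior is Inv-Gamma(α + n/2, β + Σ(xᵢ−μ)²/2).
Σ(xᵢ−μ)² = (-0.16)² + (-0.49)² + (1.87)² + (-1.58)² = 6.2590.
Posterior: Inv-Gamma(9.01 + 4/2, 3.70 + 6.2590/2) = Inv-Gamma(11.01, 6.82950).
E[σ²|data] = β/(α−1) = 6.82950/10.01 = 0.6823.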